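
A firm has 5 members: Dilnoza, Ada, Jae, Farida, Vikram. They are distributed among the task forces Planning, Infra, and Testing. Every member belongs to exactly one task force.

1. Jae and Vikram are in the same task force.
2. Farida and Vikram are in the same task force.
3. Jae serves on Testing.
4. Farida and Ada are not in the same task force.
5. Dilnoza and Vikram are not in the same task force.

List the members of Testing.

From (3): Jae ∈ Testing.
(1): Vikram matches Jae: Vikram ∉ Planning.
(1): Vikram matches Jae: Vikram ∉ Infra.
(1): Vikram matches Jae: Vikram ∈ Testing.
(2): Farida matches Vikram: Farida ∉ Planning.
(2): Farida matches Vikram: Farida ∉ Infra.
(2): Farida matches Vikram: Farida ∈ Testing.
(4): Ada ∉ Testing.
(5): Dilnoza ∉ Testing.

Testing = {Farida, Jae, Vikram}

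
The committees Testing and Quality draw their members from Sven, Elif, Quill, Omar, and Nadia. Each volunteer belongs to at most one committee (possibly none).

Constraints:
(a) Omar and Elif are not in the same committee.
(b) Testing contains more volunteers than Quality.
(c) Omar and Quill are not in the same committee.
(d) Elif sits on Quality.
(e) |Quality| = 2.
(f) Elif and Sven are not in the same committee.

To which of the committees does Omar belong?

Omar: Testing

From (d): Elif ∈ Quality.
(a): Omar ∉ Quality.
(f): Sven ∉ Quality.
Suppose Omar ∉ Testing: no assignment then satisfies all the clues, so Omar ∈ Testing.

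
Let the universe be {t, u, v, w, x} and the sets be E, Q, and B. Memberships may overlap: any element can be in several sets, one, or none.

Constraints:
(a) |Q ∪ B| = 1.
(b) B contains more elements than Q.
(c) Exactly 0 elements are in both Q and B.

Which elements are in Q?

Q = {}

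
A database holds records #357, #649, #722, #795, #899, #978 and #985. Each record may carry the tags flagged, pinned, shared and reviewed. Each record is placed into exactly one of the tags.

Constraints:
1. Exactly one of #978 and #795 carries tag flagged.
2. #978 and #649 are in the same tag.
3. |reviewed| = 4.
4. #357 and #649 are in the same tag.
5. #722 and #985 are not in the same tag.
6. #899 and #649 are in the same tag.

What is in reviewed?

reviewed = {#357, #649, #899, #978}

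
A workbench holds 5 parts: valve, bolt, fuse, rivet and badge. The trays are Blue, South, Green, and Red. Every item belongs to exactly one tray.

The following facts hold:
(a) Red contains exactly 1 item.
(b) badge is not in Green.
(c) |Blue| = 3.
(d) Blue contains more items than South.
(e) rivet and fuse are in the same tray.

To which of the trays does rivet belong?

rivet: Blue

From (b): badge ∉ Green.
Suppose rivet ∉ Blue: no assignment then satisfies all the clues, so rivet ∈ Blue.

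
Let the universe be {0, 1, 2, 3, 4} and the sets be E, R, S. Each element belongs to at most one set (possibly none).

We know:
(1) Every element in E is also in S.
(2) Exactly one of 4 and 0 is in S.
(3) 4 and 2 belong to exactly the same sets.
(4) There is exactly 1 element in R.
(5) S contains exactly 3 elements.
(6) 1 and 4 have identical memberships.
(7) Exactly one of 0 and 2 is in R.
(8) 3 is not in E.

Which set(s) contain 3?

3: none

From (8): 3 ∉ E.
Suppose 3 ∈ R: no assignment then satisfies all the clues, so 3 ∉ R.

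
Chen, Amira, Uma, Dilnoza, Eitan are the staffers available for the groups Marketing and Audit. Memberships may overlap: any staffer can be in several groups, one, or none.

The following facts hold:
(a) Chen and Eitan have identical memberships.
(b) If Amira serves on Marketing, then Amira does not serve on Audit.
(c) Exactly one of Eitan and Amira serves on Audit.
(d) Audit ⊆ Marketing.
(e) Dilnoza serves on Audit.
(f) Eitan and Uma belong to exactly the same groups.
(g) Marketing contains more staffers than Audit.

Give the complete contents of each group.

Marketing = {Amira, Chen, Dilnoza, Eitan, Uma}; Audit = {Chen, Dilnoza, Eitan, Uma}

From (e): Dilnoza ∈ Audit.
(d) with Dilnoza ∈ Audit: Dilnoza ∈ Marketing.
Suppose Chen ∉ Marketing: no assignment then satisfies all the clues, so Chen ∈ Marketing.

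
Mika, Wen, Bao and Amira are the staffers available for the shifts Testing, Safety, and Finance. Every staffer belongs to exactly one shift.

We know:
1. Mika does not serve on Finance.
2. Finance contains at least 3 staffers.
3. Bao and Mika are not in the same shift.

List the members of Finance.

Finance = {Amira, Bao, Wen}

From (1): Mika ∉ Finance.
(2): only 3 candidates remain for Finance, so all are in.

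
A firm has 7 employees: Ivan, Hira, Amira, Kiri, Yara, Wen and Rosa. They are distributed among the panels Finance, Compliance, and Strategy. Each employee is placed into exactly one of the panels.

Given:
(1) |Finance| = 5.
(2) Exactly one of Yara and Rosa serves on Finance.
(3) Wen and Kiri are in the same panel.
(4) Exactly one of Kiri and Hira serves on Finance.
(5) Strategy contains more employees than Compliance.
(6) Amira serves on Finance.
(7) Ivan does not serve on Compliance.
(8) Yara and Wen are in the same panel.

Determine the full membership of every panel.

From (6): Amira ∈ Finance.
From (7): Ivan ∉ Compliance.
Suppose Ivan ∉ Finance: no assignment then satisfies all the clues, so Ivan ∈ Finance.

Finance = {Amira, Ivan, Kiri, Wen, Yara}; Compliance = {}; Strategy = {Hira, Rosa}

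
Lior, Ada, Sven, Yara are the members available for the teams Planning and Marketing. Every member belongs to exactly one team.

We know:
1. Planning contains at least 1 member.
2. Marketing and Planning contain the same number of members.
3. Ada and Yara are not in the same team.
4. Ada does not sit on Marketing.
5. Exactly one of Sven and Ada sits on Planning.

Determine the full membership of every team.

Planning = {Ada, Lior}; Marketing = {Sven, Yara}

From (4): Ada ∉ Marketing.
Only one team left: Ada ∈ Planning.
(3): Yara ∉ Planning.
(5) (exactly one): Sven ∉ Planning.
Only one team left: Sven ∈ Marketing.
Only one team left: Yara ∈ Marketing.
Suppose Lior ∉ Planning: no assignment then satisfies all the clues, so Lior ∈ Planning.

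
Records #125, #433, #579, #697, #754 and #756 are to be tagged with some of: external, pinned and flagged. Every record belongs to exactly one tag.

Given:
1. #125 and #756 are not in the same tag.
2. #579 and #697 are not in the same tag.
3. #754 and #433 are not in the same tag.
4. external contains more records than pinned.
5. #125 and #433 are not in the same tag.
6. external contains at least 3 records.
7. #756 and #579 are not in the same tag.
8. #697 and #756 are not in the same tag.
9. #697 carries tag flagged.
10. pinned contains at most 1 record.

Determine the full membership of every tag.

external = {#125, #579, #754}; pinned = {#756}; flagged = {#433, #697}

From (9): #697 ∈ flagged.
(2): #579 ∉ flagged.
(8): #756 ∉ flagged.
Suppose #125 ∉ external: no assignment then satisfies all the clues, so #125 ∈ external.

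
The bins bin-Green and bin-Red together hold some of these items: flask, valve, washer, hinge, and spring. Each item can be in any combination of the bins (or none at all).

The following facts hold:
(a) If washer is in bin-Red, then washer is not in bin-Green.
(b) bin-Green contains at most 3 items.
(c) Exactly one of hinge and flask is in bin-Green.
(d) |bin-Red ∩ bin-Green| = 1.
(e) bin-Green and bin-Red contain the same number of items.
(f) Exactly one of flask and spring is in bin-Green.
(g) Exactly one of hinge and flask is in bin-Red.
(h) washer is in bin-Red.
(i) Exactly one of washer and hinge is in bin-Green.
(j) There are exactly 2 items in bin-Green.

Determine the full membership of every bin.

bin-Green = {hinge, spring}; bin-Red = {hinge, washer}

From (h): washer ∈ bin-Red.
(a): washer ∉ bin-Green.
(i) (exactly one): hinge ∈ bin-Green.
(c) (exactly one): flask ∉ bin-Green.
(f) (exactly one): spring ∈ bin-Green.
(j): bin-Green already has 2, so the rest are out.
Suppose flask ∈ bin-Red: no assignment then satisfies all the clues, so flask ∉ bin-Red.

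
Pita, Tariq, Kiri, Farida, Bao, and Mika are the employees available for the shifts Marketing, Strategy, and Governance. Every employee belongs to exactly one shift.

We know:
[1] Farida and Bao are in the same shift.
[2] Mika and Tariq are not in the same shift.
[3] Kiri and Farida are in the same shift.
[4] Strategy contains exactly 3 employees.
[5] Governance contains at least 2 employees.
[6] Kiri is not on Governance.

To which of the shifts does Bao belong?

Bao: Strategy

From (6): Kiri ∉ Governance.
(3): Farida matches Kiri: Farida ∉ Governance.
(1): Bao matches Farida: Bao ∉ Governance.
Suppose Bao ∈ Marketing: no assignment then satisfies all the clues, so Bao ∉ Marketing.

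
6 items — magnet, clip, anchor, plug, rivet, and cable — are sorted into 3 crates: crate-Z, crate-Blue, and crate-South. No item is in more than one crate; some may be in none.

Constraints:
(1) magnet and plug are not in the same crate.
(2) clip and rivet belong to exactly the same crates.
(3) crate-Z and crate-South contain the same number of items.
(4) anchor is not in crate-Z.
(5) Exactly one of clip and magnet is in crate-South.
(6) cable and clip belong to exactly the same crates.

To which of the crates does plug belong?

plug: crate-Z

From (4): anchor ∉ crate-Z.
Suppose plug ∉ crate-Z: no assignment then satisfies all the clues, so plug ∈ crate-Z.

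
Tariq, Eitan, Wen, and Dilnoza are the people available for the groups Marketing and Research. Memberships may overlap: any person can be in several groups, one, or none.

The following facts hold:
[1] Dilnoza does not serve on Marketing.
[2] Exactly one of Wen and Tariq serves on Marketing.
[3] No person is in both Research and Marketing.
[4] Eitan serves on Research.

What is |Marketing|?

1

From (1): Dilnoza ∉ Marketing.
From (4): Eitan ∈ Research.
(3) (disjoint): Eitan ∉ Marketing.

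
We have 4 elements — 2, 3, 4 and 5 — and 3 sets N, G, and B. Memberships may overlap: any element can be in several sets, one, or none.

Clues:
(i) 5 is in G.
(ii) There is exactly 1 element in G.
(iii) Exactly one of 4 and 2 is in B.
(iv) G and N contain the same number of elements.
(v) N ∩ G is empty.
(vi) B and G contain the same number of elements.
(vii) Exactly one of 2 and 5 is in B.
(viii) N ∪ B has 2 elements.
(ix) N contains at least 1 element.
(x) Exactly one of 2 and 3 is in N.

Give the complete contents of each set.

N = {3}; G = {5}; B = {2}

From (i): 5 ∈ G.
(ii): G already has 1, so the rest are out.
(v) (disjoint): 5 ∉ N.
Suppose 2 ∈ N: no assignment then satisfies all the clues, so 2 ∉ N.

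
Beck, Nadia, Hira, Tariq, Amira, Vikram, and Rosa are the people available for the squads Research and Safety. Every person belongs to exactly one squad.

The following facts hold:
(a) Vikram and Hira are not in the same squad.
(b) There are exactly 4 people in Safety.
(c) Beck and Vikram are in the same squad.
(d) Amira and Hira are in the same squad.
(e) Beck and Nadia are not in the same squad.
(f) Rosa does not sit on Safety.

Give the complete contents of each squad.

Research = {Beck, Rosa, Vikram}; Safety = {Amira, Hira, Nadia, Tariq}

From (f): Rosa ∉ Safety.
Only one squad left: Rosa ∈ Research.
Suppose Beck ∉ Research: no assignment then satisfies all the clues, so Beck ∈ Research.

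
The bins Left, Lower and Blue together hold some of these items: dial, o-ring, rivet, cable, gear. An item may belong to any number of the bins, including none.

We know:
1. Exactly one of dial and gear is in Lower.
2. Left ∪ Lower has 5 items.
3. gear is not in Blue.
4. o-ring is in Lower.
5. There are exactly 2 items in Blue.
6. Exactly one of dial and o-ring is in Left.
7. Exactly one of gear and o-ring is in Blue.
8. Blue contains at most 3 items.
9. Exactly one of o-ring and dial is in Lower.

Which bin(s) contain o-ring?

From (3): gear ∉ Blue.
From (4): o-ring ∈ Lower.
(7) (exactly one): o-ring ∈ Blue.
(9) (exactly one): dial ∉ Lower.
(1) (exactly one): gear ∈ Lower.
Suppose o-ring ∈ Left: no assignment then satisfies all the clues, so o-ring ∉ Left.

o-ring: Blue, Lower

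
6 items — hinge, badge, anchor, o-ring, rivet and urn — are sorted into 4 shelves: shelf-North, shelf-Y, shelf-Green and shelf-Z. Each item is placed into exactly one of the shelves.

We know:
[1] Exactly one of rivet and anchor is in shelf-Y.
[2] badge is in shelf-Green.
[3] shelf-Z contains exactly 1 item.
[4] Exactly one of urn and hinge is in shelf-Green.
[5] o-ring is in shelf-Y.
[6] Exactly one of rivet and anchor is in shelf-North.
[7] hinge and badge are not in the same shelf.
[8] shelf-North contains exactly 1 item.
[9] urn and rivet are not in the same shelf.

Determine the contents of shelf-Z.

shelf-Z = {hinge}

From (2): badge ∈ shelf-Green.
From (5): o-ring ∈ shelf-Y.
(7): hinge ∉ shelf-Green.
(4) (exactly one): urn ∈ shelf-Green.
(9): rivet ∉ shelf-Green.
Suppose hinge ∉ shelf-Z: no assignment then satisfies all the clues, so hinge ∈ shelf-Z.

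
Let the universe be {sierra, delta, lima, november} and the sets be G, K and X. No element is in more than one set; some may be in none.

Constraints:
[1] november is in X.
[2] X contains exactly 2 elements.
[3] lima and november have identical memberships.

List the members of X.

X = {lima, november}

From (1): november ∈ X.
(3): lima matches november: lima ∉ G.
(3): lima matches november: lima ∉ K.
(3): lima matches november: lima ∈ X.
(2): X already has 2, so the rest are out.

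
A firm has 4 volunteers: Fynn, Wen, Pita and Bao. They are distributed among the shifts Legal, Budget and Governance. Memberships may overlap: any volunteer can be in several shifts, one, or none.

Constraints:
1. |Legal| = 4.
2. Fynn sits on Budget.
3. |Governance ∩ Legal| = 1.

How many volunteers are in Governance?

1

From (2): Fynn ∈ Budget.
(1): only 4 candidates remain for Legal, so all are in.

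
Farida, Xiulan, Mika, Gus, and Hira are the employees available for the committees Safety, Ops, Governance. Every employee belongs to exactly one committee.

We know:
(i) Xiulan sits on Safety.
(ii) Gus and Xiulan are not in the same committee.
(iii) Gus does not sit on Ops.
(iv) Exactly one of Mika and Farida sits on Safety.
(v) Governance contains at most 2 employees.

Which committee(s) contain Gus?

Gus: Governance

From (i): Xiulan ∈ Safety.
From (iii): Gus ∉ Ops.
(ii): Gus ∉ Safety.
Only one committee left: Gus ∈ Governance.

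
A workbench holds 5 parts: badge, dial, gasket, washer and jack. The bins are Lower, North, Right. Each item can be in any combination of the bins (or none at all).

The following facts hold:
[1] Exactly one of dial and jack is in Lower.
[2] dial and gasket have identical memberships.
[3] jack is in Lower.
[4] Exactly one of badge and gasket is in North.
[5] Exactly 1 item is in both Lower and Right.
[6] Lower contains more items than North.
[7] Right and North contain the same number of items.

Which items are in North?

North = {badge}

From (3): jack ∈ Lower.
(1) (exactly one): dial ∉ Lower.
(2): gasket matches dial: gasket ∉ Lower.
Suppose badge ∉ North: no assignment then satisfies all the clues, so badge ∈ North.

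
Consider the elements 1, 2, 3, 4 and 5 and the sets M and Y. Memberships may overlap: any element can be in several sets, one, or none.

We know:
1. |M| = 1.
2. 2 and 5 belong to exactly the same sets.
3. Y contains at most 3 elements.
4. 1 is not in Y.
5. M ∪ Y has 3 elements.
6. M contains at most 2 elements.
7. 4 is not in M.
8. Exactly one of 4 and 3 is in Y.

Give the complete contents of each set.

M = {3}; Y = {2, 3, 5}

From (4): 1 ∉ Y.
From (7): 4 ∉ M.
Suppose 1 ∈ M: no assignment then satisfies all the clues, so 1 ∉ M.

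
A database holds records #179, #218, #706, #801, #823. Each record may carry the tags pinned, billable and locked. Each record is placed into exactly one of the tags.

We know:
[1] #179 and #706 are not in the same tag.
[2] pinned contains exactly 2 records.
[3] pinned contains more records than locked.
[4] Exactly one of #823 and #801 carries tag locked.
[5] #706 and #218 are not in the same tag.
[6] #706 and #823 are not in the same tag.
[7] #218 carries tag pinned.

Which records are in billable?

billable = {#706, #801}

From (7): #218 ∈ pinned.
(5): #706 ∉ pinned.
Suppose #179 ∈ billable: no assignment then satisfies all the clues, so #179 ∉ billable.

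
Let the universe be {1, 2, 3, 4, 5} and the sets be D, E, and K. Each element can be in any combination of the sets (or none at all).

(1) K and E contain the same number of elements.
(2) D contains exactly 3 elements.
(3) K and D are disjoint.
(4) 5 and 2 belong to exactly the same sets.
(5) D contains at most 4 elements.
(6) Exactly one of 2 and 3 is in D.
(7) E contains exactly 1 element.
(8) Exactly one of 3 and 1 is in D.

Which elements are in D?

D = {1, 2, 5}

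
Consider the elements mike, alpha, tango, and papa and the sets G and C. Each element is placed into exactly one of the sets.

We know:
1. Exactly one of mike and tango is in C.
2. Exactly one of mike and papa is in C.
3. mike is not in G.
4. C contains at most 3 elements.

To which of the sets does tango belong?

tango: G

From (3): mike ∉ G.
Only one set left: mike ∈ C.
(1) (exactly one): tango ∉ C.
(2) (exactly one): papa ∉ C.
Only one set left: tango ∈ G.
Only one set left: papa ∈ G.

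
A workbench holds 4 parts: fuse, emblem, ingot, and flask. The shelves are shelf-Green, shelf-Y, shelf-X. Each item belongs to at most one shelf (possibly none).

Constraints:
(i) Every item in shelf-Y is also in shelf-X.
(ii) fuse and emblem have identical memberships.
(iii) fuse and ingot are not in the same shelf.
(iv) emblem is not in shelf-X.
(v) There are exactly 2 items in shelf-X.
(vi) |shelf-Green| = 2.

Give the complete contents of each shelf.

shelf-Green = {emblem, fuse}; shelf-Y = {}; shelf-X = {flask, ingot}

From (iv): emblem ∉ shelf-X.
(i) contrapositive: emblem ∉ shelf-Y.
(ii): fuse matches emblem: fuse ∉ shelf-Y.
(ii): fuse matches emblem: fuse ∉ shelf-X.
(v): only 2 candidates remain for shelf-X, so all are in.
(vi): only 2 candidates remain for shelf-Green, so all are in.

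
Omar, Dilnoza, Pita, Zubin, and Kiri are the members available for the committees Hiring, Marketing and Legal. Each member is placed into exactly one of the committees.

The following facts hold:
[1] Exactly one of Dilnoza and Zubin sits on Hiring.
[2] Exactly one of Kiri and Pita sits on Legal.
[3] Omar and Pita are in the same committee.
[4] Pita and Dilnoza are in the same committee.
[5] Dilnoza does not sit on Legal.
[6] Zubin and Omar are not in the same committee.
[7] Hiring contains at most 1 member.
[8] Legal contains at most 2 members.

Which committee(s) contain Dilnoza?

Dilnoza: Marketing

From (5): Dilnoza ∉ Legal.
(4): Pita matches Dilnoza: Pita ∉ Legal.
(2) (exactly one): Kiri ∈ Legal.
(3): Omar matches Pita: Omar ∉ Legal.
Suppose Dilnoza ∈ Hiring: no assignment then satisfies all the clues, so Dilnoza ∉ Hiring.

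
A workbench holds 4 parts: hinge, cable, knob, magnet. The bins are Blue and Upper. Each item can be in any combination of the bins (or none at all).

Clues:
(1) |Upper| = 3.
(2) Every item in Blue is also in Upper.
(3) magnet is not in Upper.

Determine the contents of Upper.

Upper = {cable, hinge, knob}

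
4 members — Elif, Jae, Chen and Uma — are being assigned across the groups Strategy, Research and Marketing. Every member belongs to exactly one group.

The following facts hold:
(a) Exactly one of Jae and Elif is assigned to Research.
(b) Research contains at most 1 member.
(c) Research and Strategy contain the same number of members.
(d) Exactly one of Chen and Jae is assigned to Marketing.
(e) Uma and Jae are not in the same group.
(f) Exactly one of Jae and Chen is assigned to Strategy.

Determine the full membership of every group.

Strategy = {Jae}; Research = {Elif}; Marketing = {Chen, Uma}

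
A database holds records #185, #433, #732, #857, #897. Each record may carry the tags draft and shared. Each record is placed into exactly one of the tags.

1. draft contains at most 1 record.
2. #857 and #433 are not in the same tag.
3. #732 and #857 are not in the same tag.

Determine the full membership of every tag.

draft = {#857}; shared = {#185, #433, #732, #897}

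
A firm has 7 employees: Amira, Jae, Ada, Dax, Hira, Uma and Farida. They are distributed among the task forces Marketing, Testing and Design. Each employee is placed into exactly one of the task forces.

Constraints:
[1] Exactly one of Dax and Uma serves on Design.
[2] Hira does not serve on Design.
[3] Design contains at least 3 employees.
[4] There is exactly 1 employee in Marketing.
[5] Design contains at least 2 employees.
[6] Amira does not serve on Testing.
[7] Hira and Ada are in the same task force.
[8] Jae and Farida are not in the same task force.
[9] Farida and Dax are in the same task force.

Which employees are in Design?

Design = {Amira, Dax, Farida}

From (2): Hira ∉ Design.
From (6): Amira ∉ Testing.
(7): Ada matches Hira: Ada ∉ Design.
Suppose Amira ∉ Design: no assignment then satisfies all the clues, so Amira ∈ Design.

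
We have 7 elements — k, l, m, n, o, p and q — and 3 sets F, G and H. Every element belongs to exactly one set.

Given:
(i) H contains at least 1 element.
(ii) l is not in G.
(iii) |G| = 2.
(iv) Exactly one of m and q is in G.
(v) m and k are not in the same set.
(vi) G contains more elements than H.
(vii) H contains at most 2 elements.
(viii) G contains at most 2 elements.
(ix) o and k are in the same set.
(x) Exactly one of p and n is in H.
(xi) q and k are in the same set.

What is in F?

F = {k, l, o, q}

From (ii): l ∉ G.
Suppose k ∉ F: no assignment then satisfies all the clues, so k ∈ F.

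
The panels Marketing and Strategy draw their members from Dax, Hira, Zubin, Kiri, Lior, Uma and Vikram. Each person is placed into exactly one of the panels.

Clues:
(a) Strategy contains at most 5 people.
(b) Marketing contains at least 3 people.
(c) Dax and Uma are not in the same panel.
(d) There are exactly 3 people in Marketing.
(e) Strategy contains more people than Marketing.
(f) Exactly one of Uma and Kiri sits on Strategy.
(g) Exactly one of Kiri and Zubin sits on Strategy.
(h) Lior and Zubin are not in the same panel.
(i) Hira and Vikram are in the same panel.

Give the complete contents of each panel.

Marketing = {Dax, Kiri, Lior}; Strategy = {Hira, Uma, Vikram, Zubin}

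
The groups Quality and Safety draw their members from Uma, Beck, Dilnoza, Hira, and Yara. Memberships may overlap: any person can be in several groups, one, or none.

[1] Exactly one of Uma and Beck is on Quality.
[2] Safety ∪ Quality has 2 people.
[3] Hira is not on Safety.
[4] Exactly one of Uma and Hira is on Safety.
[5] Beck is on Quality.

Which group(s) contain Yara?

From (3): Hira ∉ Safety.
From (5): Beck ∈ Quality.
(1) (exactly one): Uma ∉ Quality.
(4) (exactly one): Uma ∈ Safety.
Suppose Yara ∈ Quality: no assignment then satisfies all the clues, so Yara ∉ Quality.

Yara: none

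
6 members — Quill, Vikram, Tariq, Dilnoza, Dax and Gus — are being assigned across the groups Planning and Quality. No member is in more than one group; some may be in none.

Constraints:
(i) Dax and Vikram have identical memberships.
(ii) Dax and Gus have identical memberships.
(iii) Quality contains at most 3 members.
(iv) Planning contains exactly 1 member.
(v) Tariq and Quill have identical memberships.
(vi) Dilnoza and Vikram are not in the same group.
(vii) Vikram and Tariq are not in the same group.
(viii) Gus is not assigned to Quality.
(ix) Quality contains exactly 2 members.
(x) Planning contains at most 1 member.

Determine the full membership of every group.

Planning = {Dilnoza}; Quality = {Quill, Tariq}

From (viii): Gus ∉ Quality.
(ii): Dax matches Gus: Dax ∉ Quality.
(i): Vikram matches Dax: Vikram ∉ Quality.
Suppose Quill ∈ Planning: no assignment then satisfies all the clues, so Quill ∉ Planning.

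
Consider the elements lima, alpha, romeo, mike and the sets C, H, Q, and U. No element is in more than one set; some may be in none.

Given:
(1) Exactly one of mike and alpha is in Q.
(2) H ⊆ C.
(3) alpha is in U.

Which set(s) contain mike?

mike: Q

From (3): alpha ∈ U.
(1) (exactly one): mike ∈ Q.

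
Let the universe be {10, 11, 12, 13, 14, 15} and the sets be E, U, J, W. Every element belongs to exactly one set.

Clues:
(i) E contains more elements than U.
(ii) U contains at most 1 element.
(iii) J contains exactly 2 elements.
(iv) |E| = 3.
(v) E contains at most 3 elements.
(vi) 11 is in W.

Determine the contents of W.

W = {11}

From (vi): 11 ∈ W.
Suppose 10 ∈ W: no assignment then satisfies all the clues, so 10 ∉ W.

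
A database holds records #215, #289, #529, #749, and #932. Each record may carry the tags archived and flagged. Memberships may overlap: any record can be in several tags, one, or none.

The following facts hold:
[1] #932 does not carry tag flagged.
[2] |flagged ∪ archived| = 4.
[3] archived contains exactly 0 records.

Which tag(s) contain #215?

From (1): #932 ∉ flagged.
(3): archived already has 0, so the rest are out.
Suppose #215 ∉ flagged: no assignment then satisfies all the clues, so #215 ∈ flagged.

#215: flagged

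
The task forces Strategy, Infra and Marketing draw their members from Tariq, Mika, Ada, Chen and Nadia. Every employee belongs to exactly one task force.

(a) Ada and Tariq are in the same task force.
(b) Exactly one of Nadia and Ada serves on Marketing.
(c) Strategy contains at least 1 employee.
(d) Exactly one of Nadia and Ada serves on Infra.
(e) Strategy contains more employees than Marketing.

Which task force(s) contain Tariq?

Tariq: Infra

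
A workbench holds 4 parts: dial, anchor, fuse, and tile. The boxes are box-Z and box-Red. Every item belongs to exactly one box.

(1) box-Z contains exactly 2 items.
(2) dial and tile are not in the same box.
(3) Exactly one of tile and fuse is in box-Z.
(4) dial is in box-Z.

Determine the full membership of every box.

box-Z = {dial, fuse}; box-Red = {anchor, tile}

From (4): dial ∈ box-Z.
(2): tile ∉ box-Z.
(3) (exactly one): fuse ∈ box-Z.
Only one box left: tile ∈ box-Red.
(1): box-Z already has 2, so the rest are out.
Only one box left: anchor ∈ box-Red.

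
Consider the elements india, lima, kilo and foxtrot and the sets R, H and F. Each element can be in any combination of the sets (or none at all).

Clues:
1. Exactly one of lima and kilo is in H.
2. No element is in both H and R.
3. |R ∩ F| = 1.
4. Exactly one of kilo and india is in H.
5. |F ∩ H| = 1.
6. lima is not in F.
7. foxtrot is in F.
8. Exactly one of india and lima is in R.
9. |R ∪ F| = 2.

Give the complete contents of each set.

R = {india}; H = {foxtrot, kilo}; F = {foxtrot, india}

From (6): lima ∉ F.
From (7): foxtrot ∈ F.
Suppose india ∉ R: no assignment then satisfies all the clues, so india ∈ R.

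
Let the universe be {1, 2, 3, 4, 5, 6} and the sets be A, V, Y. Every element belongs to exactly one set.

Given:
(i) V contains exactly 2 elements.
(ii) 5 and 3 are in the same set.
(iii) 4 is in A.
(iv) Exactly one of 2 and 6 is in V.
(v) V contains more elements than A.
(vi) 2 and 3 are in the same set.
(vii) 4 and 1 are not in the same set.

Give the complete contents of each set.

A = {4}; V = {1, 6}; Y = {2, 3, 5}

From (iii): 4 ∈ A.
(vii): 1 ∉ A.
Suppose 1 ∉ V: no assignment then satisfies all the clues, so 1 ∈ V.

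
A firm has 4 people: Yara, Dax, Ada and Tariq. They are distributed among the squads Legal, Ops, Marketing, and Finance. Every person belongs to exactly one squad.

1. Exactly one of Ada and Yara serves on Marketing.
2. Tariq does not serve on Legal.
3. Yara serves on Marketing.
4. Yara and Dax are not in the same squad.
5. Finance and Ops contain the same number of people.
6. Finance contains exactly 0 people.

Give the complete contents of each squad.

Legal = {Ada, Dax}; Ops = {}; Marketing = {Tariq, Yara}; Finance = {}

From (2): Tariq ∉ Legal.
From (3): Yara ∈ Marketing.
(1) (exactly one): Ada ∉ Marketing.
(4): Dax ∉ Marketing.
(6): Finance already has 0, so the rest are out.
Suppose Dax ∉ Legal: no assignment then satisfies all the clues, so Dax ∈ Legal.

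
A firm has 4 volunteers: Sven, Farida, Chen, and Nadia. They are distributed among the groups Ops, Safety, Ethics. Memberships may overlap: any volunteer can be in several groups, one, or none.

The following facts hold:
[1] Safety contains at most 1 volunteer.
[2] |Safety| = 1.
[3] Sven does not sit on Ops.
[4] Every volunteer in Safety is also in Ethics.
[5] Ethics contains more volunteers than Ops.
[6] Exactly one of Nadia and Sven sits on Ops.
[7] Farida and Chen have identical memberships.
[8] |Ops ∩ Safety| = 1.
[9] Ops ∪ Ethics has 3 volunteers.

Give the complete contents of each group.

Ops = {Nadia}; Safety = {Nadia}; Ethics = {Chen, Farida, Nadia}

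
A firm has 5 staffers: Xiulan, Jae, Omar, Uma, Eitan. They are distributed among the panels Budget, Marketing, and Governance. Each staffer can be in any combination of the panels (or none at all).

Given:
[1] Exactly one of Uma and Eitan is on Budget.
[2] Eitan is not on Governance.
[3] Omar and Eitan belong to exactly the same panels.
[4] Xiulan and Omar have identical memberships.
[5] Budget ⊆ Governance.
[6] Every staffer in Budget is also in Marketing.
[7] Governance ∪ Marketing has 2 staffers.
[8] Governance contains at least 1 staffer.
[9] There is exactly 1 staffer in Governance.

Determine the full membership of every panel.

From (2): Eitan ∉ Governance.
(3): Omar matches Eitan: Omar ∉ Governance.
(4): Xiulan matches Omar: Xiulan ∉ Governance.
(5) contrapositive: Xiulan ∉ Budget.
(5) contrapositive: Omar ∉ Budget.
(5) contrapositive: Eitan ∉ Budget.
(1) (exactly one): Uma ∈ Budget.
(5) with Uma ∈ Budget: Uma ∈ Governance.
(6) with Uma ∈ Budget: Uma ∈ Marketing.
(9): Governance already has 1, so the rest are out.
(5) contrapositive: Jae ∉ Budget.
Suppose Xiulan ∈ Marketing: no assignment then satisfies all the clues, so Xiulan ∉ Marketing.

Budget = {Uma}; Marketing = {Jae, Uma}; Governance = {Uma}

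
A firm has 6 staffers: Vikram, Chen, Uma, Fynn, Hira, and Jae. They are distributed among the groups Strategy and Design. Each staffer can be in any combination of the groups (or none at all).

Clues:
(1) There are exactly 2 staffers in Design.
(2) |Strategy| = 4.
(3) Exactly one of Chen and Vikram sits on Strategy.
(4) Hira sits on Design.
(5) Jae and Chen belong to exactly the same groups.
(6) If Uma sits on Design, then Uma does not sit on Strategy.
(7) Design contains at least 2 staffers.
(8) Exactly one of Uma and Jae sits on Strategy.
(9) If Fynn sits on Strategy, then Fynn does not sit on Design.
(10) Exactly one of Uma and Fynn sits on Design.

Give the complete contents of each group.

Strategy = {Chen, Fynn, Hira, Jae}; Design = {Hira, Uma}

From (4): Hira ∈ Design.
Suppose Vikram ∈ Strategy: no assignment then satisfies all the clues, so Vikram ∉ Strategy.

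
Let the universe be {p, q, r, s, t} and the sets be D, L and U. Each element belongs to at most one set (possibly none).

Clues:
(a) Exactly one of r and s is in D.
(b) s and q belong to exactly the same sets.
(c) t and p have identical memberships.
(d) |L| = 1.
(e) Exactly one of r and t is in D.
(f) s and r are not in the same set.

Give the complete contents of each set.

D = {p, q, s, t}; L = {r}; U = {}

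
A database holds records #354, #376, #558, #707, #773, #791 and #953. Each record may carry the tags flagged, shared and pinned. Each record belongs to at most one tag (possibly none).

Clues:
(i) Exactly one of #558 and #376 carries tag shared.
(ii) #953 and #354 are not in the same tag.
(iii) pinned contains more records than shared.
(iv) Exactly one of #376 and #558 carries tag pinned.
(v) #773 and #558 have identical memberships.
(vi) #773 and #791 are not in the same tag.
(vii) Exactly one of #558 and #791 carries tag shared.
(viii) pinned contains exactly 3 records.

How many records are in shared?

2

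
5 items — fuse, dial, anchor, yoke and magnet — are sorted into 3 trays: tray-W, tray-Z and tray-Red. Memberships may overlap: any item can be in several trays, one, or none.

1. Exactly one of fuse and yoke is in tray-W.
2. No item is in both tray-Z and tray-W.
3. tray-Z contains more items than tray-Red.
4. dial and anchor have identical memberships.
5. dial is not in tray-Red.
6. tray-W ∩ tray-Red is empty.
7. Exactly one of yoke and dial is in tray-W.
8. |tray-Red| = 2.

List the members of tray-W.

tray-W = {yoke}

From (5): dial ∉ tray-Red.
(4): anchor matches dial: anchor ∉ tray-Red.
Suppose fuse ∈ tray-W: no assignment then satisfies all the clues, so fuse ∉ tray-W.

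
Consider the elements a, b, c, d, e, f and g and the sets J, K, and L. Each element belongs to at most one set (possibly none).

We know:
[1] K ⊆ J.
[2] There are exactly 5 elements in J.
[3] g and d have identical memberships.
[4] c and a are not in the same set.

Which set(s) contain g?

g: J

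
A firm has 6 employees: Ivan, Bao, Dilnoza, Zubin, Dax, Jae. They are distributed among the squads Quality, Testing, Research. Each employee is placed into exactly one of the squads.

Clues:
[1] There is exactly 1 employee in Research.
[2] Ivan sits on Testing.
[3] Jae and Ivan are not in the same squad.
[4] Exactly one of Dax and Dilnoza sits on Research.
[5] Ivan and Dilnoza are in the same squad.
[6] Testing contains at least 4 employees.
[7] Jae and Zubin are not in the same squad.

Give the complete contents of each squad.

Quality = {Jae}; Testing = {Bao, Dilnoza, Ivan, Zubin}; Research = {Dax}

From (2): Ivan ∈ Testing.
(3): Jae ∉ Testing.
(5): Dilnoza matches Ivan: Dilnoza ∉ Quality.
(5): Dilnoza matches Ivan: Dilnoza ∈ Testing.
(4) (exactly one): Dax ∈ Research.
(6): only 4 candidates remain for Testing, so all are in.
(1): Research already has 1, so the rest are out.
Only one squad left: Jae ∈ Quality.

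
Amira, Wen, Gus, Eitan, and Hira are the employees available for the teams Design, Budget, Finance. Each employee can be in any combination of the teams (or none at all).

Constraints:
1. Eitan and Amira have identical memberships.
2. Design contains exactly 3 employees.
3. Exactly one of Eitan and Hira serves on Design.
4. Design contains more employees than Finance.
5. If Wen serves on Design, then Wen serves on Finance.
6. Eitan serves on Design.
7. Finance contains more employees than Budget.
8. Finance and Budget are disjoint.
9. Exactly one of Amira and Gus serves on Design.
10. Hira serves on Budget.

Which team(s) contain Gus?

Gus: Finance

From (6): Eitan ∈ Design.
From (10): Hira ∈ Budget.
(1): Amira matches Eitan: Amira ∈ Design.
(3) (exactly one): Hira ∉ Design.
(8) (disjoint): Hira ∉ Finance.
(9) (exactly one): Gus ∉ Design.
(2): only 3 candidates remain for Design, so all are in.
(5): Wen ∈ Finance.
(8) (disjoint): Wen ∉ Budget.
Suppose Gus ∈ Budget: no assignment then satisfies all the clues, so Gus ∉ Budget.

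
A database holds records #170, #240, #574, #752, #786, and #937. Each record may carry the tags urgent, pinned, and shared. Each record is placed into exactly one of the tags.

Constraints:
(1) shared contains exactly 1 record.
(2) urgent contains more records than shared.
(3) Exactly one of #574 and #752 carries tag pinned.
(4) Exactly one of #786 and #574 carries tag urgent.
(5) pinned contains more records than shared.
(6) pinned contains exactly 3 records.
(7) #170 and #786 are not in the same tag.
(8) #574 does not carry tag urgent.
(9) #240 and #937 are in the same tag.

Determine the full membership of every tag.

From (8): #574 ∉ urgent.
(4) (exactly one): #786 ∈ urgent.
(7): #170 ∉ urgent.
Suppose #170 ∈ pinned: no assignment then satisfies all the clues, so #170 ∉ pinned.

urgent = {#752, #786}; pinned = {#240, #574, #937}; shared = {#170}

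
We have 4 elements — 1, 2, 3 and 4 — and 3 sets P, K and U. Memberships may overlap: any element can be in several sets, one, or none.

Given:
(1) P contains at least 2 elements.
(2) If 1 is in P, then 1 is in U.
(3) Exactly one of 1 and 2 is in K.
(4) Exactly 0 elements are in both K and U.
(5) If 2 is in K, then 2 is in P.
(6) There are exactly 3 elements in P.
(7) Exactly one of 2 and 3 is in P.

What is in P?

P = {1, 2, 4}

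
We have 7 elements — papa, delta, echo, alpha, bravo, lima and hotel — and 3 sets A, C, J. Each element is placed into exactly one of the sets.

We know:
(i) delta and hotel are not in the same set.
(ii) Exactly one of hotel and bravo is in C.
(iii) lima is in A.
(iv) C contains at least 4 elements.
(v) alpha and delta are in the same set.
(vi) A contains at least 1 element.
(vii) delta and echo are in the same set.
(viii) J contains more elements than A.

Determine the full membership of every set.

A = {lima}; C = {alpha, bravo, delta, echo}; J = {hotel, papa}

From (iii): lima ∈ A.
Suppose papa ∈ A: no assignment then satisfies all the clues, so papa ∉ A.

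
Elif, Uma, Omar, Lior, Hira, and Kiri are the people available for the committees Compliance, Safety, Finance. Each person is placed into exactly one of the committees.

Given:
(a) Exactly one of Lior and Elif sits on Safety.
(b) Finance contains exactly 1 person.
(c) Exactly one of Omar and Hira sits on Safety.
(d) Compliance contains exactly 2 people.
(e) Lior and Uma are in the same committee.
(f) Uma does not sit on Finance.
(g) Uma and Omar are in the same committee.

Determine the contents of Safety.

Safety = {Lior, Omar, Uma}

From (f): Uma ∉ Finance.
(e): Lior matches Uma: Lior ∉ Finance.
(g): Omar matches Uma: Omar ∉ Finance.
Suppose Elif ∈ Safety: no assignment then satisfies all the clues, so Elif ∉ Safety.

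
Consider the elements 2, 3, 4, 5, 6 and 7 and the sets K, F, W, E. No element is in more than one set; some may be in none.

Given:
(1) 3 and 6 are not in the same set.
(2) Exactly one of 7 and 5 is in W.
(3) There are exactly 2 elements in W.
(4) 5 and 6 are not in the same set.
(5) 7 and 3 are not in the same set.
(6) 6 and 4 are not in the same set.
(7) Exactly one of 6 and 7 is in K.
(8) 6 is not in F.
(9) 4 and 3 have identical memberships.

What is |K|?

1

From (8): 6 ∉ F.
Suppose 2 ∈ K: no assignment then satisfies all the clues, so 2 ∉ K.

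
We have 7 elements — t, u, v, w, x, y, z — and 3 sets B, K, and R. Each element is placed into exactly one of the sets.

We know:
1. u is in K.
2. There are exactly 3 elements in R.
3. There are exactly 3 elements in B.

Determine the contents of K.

K = {u}

From (1): u ∈ K.
Suppose t ∈ K: no assignment then satisfies all the clues, so t ∉ K.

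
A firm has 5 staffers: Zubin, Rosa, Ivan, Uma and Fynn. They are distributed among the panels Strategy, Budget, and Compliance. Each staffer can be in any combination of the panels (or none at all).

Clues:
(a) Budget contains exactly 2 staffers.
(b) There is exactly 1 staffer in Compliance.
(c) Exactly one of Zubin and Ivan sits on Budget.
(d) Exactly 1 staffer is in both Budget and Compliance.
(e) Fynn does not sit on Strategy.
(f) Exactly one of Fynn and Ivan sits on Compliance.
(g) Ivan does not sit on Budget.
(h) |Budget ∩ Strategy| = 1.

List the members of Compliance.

From (e): Fynn ∉ Strategy.
From (g): Ivan ∉ Budget.
(c) (exactly one): Zubin ∈ Budget.
Suppose Zubin ∈ Compliance: no assignment then satisfies all the clues, so Zubin ∉ Compliance.

Compliance = {Fynn}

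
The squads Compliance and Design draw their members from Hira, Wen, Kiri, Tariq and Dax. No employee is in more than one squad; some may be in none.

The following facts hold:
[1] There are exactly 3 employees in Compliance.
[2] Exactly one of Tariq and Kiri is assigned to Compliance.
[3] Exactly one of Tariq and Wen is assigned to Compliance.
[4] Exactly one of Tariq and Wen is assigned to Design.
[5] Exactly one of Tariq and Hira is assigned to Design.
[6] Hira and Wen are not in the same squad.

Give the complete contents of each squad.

Compliance = {Dax, Kiri, Wen}; Design = {Tariq}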